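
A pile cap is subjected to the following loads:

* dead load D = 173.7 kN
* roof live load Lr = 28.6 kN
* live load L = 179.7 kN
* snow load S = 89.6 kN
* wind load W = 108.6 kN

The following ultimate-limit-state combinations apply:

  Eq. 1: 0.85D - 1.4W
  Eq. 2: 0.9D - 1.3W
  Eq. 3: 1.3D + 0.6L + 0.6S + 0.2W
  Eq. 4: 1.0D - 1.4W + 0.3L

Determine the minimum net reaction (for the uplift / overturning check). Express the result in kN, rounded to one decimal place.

-4.4 kN

Eq. 1: 0.85(173.7) - 1.4(108.6) = 147.6 - 152.0 = -4.4
Eq. 2: 0.9(173.7) - 1.3(108.6) = 15.2
Eq. 3: 1.3(173.7) + 0.6(179.7) + 0.6(89.6) + 0.2(108.6) = 225.8 + 107.8 + 53.8 + 21.7 = 409.1
Eq. 4: 1.0(173.7) - 1.4(108.6) + 0.3(179.7) = 173.7 - 152.0 + 53.9 = 75.6
Combination 1 gives the minimum: -4.4 kN.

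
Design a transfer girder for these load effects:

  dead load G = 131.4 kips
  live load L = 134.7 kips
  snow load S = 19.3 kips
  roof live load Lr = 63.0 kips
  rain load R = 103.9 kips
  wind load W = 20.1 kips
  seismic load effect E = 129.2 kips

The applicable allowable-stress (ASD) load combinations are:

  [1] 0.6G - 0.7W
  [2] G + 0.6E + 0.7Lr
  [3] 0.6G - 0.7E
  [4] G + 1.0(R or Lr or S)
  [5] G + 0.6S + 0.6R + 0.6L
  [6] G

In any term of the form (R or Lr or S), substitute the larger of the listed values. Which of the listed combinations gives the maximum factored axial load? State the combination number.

Combination 5

(R or Lr or S) → R = 103.9 kips.
[1] 0.6(131.4) - 0.7(20.1) = 64.8
[2] 1.0(131.4) + 0.6(129.2) + 0.7(63.0) = 131.4 + 77.5 + 44.1 = 253.0
[3] 0.6(131.4) - 0.7(129.2) = 78.8 - 90.4 = -11.6
[4] 1.0(131.4) + 1.0(103.9) = 131.4 + 103.9 = 235.3
[5] 1.0(131.4) + 0.6(19.3) + 0.6(103.9) + 0.6(134.7) = 131.4 + 11.6 + 62.3 + 80.8 = 286.1
[6] 1.0(131.4) = 131.4
The largest value is 286.1 kips from combination 5.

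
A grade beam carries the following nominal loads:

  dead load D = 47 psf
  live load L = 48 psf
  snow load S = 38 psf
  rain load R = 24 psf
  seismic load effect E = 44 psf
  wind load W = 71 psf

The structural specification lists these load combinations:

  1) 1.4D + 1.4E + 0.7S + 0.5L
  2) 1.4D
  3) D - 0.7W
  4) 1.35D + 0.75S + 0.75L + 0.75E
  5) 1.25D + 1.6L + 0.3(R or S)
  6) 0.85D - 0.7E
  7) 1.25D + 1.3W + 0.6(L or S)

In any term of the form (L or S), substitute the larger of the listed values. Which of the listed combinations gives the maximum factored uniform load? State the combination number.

Combination 7

(R or S) → S = 38 psf; (L or S) → L = 48 psf.
1) 1.4(47) + 1.4(44) + 0.7(38) + 0.5(48) = 178.00
2) 1.4(47) = 65.80
3) 1.0(47) - 0.7(71) = -2.70
4) 1.35(47) + 0.75(38) + 0.75(48) + 0.75(44) = 160.95
5) 1.25(47) + 1.6(48) + 0.3(38) = 146.95
6) 0.85(47) - 0.7(44) = 9.15
7) 1.25(47) + 1.3(71) + 0.6(48) = 179.85
The largest value is 179.85 psf from combination 7.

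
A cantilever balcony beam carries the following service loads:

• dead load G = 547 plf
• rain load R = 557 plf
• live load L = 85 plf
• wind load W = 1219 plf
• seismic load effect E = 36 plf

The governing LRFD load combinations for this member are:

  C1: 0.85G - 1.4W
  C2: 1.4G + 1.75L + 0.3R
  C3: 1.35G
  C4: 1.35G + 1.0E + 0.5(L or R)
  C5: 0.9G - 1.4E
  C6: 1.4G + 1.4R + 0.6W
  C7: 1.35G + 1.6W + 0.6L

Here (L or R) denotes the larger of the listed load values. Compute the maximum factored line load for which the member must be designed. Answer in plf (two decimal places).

2739.85 plf

(L or R) → R = 557 plf.
C1: 0.85(547) - 1.4(1219) = 464.95 - 1706.60 = -1241.65
C2: 1.4(547) + 1.75(85) + 0.3(557) = 765.80 + 148.75 + 167.10 = 1081.65
C3: 1.35(547) = 738.45
C4: 1.35(547) + 1.0(36) + 0.5(557) = 738.45 + 36.00 + 278.50 = 1052.95
C5: 0.9(547) - 1.4(36) = 492.30 - 50.40 = 441.90
C6: 1.4(547) + 1.4(557) + 0.6(1219) = 765.80 + 779.80 + 731.40 = 2277.00
C7: 1.35(547) + 1.6(1219) + 0.6(85) = 738.45 + 1950.40 + 51.00 = 2739.85
Maximum is from combination 7.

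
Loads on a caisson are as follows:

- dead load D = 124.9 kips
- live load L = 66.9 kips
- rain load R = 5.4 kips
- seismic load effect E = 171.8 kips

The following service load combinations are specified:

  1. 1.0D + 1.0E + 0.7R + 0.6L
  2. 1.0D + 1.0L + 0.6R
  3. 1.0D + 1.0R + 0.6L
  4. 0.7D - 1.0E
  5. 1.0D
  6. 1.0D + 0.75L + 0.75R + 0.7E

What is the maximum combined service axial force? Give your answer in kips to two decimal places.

340.62 kips

1. 1.0(124.9) + 1.0(171.8) + 0.7(5.4) + 0.6(66.9) = 124.90 + 171.80 + 3.78 + 40.14 = 340.62
2. 1.0(124.9) + 1.0(66.9) + 0.6(5.4) = 124.90 + 66.90 + 3.24 = 195.04
3. 1.0(124.9) + 1.0(5.4) + 0.6(66.9) = 124.90 + 5.40 + 40.14 = 170.44
4. 0.7(124.9) - 1.0(171.8) = 87.43 - 171.80 = -84.37
5. 1.0(124.9) = 124.90
6. 1.0(124.9) + 0.75(66.9) + 0.75(5.4) + 0.7(171.8) = 124.90 + 50.18 + 4.05 + 120.26 = 299.39
The controlling combination is 1, giving 340.62 kips.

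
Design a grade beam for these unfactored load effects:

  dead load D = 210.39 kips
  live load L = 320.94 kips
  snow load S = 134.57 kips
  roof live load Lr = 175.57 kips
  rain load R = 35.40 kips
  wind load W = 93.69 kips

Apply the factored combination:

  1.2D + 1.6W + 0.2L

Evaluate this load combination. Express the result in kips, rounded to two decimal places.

1.2(210.39) + 1.6(93.69) + 0.2(320.94) = 252.47 + 149.90 + 64.19 = 466.56
P_u = 466.56 kips.

466.56 kips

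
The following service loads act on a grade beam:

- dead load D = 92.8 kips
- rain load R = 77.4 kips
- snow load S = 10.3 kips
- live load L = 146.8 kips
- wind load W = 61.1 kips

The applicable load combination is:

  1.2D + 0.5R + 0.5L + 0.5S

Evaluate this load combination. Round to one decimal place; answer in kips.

228.6 kips

1.2(92.8) + 0.5(77.4) + 0.5(146.8) + 0.5(10.3) = 228.6
P_u = 228.6 kips.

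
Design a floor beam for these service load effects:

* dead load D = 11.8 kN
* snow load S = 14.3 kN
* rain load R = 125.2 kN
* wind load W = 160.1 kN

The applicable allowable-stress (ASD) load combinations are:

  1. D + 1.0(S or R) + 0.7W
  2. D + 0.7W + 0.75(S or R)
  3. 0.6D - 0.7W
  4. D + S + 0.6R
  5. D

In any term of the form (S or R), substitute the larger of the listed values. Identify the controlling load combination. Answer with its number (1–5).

(S or R) → R = 125.2 kN.
1. 1.0(11.8) + 1.0(125.2) + 0.7(160.1) = 11.8 + 125.2 + 112.1 = 249.1
2. 1.0(11.8) + 0.7(160.1) + 0.75(125.2) = 11.8 + 112.1 + 93.9 = 217.8
3. 0.6(11.8) - 0.7(160.1) = 7.1 - 112.1 = -105.0
4. 1.0(11.8) + 1.0(14.3) + 0.6(125.2) = 11.8 + 14.3 + 75.1 = 101.2
5. 1.0(11.8) = 11.8
The largest value is 249.1 kN from combination 1.

Combination 1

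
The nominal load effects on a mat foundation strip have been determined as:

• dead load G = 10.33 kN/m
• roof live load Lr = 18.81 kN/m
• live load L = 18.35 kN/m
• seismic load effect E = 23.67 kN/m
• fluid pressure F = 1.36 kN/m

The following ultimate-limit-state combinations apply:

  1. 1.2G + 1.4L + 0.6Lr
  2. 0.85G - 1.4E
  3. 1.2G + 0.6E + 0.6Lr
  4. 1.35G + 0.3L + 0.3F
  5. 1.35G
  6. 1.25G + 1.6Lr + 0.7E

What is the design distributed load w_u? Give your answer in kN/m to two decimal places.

59.58 kN/m

1. 1.2(10.33) + 1.4(18.35) + 0.6(18.81) = 49.37
2. 0.85(10.33) - 1.4(23.67) = 8.78 - 33.14 = -24.36
3. 1.2(10.33) + 0.6(23.67) + 0.6(18.81) = 37.88
4. 1.35(10.33) + 0.3(18.35) + 0.3(1.36) = 19.86
5. 1.35(10.33) = 13.95
6. 1.25(10.33) + 1.6(18.81) + 0.7(23.67) = 12.91 + 30.10 + 16.57 = 59.58
Maximum is from combination 6.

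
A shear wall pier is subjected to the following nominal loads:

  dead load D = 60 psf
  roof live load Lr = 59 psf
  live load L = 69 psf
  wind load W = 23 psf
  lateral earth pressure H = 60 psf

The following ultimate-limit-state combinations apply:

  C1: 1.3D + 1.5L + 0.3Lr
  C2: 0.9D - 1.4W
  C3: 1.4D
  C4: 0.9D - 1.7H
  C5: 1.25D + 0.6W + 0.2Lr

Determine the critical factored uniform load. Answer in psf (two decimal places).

C1: 1.3(60) + 1.5(69) + 0.3(59) = 78.00 + 103.50 + 17.70 = 199.20
C2: 0.9(60) - 1.4(23) = 54.00 - 32.20 = 21.80
C3: 1.4(60) = 84.00
C4: 0.9(60) - 1.7(60) = 54.00 - 102.00 = -48.00
C5: 1.25(60) + 0.6(23) + 0.2(59) = 75.00 + 13.80 + 11.80 = 100.60
Combination 1 governs: q_u = 199.20 psf.

199.20 psf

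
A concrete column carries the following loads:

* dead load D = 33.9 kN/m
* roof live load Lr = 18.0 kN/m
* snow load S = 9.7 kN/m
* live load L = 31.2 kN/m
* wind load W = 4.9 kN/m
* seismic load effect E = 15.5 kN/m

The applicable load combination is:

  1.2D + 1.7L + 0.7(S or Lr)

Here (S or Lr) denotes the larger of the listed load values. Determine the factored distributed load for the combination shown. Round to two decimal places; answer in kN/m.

(S or Lr) → Lr = 18.0 kN/m.
1.2(33.9) + 1.7(31.2) + 0.7(18.0) = 40.68 + 53.04 + 12.60 = 106.32
w_u = 106.32 kN/m.

106.32 kN/m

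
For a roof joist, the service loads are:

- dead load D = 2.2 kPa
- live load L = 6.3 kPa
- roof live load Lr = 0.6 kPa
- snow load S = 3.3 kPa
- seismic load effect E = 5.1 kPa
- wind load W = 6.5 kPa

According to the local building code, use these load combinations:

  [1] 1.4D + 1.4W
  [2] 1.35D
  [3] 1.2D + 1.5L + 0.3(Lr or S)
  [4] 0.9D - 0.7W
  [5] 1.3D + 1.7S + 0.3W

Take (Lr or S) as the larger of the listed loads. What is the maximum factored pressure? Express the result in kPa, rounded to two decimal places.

(Lr or S) → S = 3.3 kPa.
[1] 1.4(2.2) + 1.4(6.5) = 3.08 + 9.10 = 12.18
[2] 1.35(2.2) = 2.97
[3] 1.2(2.2) + 1.5(6.3) + 0.3(3.3) = 2.64 + 9.45 + 0.99 = 13.08
[4] 0.9(2.2) - 0.7(6.5) = 1.98 - 4.55 = -2.57
[5] 1.3(2.2) + 1.7(3.3) + 0.3(6.5) = 2.86 + 5.61 + 1.95 = 10.42
The controlling combination is 3, giving 13.08 kPa.

13.08 kPa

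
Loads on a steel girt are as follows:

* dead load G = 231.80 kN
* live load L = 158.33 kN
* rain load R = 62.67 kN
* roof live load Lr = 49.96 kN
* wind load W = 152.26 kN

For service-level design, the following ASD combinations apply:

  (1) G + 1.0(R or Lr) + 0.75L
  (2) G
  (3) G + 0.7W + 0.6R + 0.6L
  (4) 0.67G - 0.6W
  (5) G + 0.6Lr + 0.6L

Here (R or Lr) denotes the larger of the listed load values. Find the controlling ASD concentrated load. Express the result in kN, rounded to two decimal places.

470.98 kN

(R or Lr) → R = 62.67 kN.
(1) 1.0(231.80) + 1.0(62.67) + 0.75(158.33) = 413.22
(2) 1.0(231.80) = 231.80
(3) 1.0(231.80) + 0.7(152.26) + 0.6(62.67) + 0.6(158.33) = 470.98
(4) 0.67(231.80) - 0.6(152.26) = 63.95
(5) 1.0(231.80) + 0.6(49.96) + 0.6(158.33) = 356.77
Combination 3 governs: P = 470.98 kN.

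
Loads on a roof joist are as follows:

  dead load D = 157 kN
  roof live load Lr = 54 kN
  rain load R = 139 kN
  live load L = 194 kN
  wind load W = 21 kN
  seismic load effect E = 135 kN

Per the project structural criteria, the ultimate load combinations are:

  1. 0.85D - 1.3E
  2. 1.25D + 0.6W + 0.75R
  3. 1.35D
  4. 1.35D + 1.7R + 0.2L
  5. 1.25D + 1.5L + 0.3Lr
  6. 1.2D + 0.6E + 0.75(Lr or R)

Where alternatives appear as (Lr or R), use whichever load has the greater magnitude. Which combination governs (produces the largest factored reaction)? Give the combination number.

Combination 5

(Lr or R) → R = 139 kN.
1. 0.85(157) - 1.3(135) = 133.45 - 175.50 = -42.05
2. 1.25(157) + 0.6(21) + 0.75(139) = 196.25 + 12.60 + 104.25 = 313.10
3. 1.35(157) = 211.95
4. 1.35(157) + 1.7(139) + 0.2(194) = 211.95 + 236.30 + 38.80 = 487.05
5. 1.25(157) + 1.5(194) + 0.3(54) = 196.25 + 291.00 + 16.20 = 503.45
6. 1.2(157) + 0.6(135) + 0.75(139) = 188.40 + 81.00 + 104.25 = 373.65
The largest value is 503.45 kN from combination 5.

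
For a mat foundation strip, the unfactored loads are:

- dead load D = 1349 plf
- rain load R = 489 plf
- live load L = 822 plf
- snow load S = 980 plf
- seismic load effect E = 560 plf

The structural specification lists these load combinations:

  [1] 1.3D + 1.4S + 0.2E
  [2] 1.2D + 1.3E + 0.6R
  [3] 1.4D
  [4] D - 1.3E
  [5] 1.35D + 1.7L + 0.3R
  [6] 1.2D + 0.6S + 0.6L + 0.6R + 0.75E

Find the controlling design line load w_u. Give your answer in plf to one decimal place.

[1] 1.3(1349) + 1.4(980) + 0.2(560) = 1753.7 + 1372.0 + 112.0 = 3237.7
[2] 1.2(1349) + 1.3(560) + 0.6(489) = 1618.8 + 728.0 + 293.4 = 2640.2
[3] 1.4(1349) = 1888.6
[4] 1.0(1349) - 1.3(560) = 1349.0 - 728.0 = 621.0
[5] 1.35(1349) + 1.7(822) + 0.3(489) = 1821.2 + 1397.4 + 146.7 = 3365.3
[6] 1.2(1349) + 0.6(980) + 0.6(822) + 0.6(489) + 0.75(560) = 1618.8 + 588.0 + 493.2 + 293.4 + 420.0 = 3413.4
Combination 6 governs: w_u = 3413.4 plf.

3413.4 plf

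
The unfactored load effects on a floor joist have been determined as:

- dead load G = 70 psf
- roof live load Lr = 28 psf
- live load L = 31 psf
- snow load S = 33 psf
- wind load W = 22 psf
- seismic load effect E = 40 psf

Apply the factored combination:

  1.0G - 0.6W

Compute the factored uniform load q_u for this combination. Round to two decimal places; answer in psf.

56.80 psf

1.0(70) - 0.6(22) = 70.00 - 13.20 = 56.80
q_u = 56.80 psf.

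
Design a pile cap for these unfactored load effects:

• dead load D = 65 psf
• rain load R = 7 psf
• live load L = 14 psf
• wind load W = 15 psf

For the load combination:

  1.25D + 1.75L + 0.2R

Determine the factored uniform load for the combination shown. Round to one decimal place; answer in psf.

1.25(65) + 1.75(14) + 0.2(7) = 107.2
q_u = 107.2 psf.

107.2 psf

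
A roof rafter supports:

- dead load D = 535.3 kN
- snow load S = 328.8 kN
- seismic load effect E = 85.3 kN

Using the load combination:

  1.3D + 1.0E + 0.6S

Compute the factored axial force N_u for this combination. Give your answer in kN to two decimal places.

1.3(535.3) + 1.0(85.3) + 0.6(328.8) = 695.89 + 85.30 + 197.28 = 978.47
N_u = 978.47 kN.

978.47 kN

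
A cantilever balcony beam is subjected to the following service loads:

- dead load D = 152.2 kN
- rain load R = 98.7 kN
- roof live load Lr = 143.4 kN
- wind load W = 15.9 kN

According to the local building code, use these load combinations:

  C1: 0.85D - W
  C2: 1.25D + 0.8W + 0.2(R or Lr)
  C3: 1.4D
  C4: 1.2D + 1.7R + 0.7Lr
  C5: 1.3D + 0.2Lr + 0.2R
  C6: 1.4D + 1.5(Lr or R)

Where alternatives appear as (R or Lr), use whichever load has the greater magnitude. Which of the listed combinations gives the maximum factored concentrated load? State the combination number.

Combination 4

(R or Lr) → Lr = 143.4 kN; (Lr or R) → Lr = 143.4 kN.
C1: 0.85(152.2) - 1.0(15.9) = 129.37 - 15.90 = 113.47
C2: 1.25(152.2) + 0.8(15.9) + 0.2(143.4) = 190.25 + 12.72 + 28.68 = 231.65
C3: 1.4(152.2) = 213.08
C4: 1.2(152.2) + 1.7(98.7) + 0.7(143.4) = 182.64 + 167.79 + 100.38 = 450.81
C5: 1.3(152.2) + 0.2(143.4) + 0.2(98.7) = 197.86 + 28.68 + 19.74 = 246.28
C6: 1.4(152.2) + 1.5(143.4) = 213.08 + 215.10 = 428.18
The largest value is 450.81 kN from combination 4.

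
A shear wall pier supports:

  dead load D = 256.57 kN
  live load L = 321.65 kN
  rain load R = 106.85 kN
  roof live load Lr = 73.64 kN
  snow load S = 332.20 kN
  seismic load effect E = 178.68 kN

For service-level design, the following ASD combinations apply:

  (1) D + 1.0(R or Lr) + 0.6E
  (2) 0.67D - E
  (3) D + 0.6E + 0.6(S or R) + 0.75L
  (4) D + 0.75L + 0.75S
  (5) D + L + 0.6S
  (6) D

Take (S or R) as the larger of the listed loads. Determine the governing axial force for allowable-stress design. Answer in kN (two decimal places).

804.34 kN

(R or Lr) → R = 106.85 kN; (S or R) → S = 332.20 kN.
(1) 1.0(256.57) + 1.0(106.85) + 0.6(178.68) = 470.63
(2) 0.67(256.57) - 1.0(178.68) = -6.78
(3) 1.0(256.57) + 0.6(178.68) + 0.6(332.20) + 0.75(321.65) = 804.34
(4) 1.0(256.57) + 0.75(321.65) + 0.75(332.20) = 746.96
(5) 1.0(256.57) + 1.0(321.65) + 0.6(332.20) = 777.54
(6) 1.0(256.57) = 256.57
The controlling combination is 3, giving 804.34 kN.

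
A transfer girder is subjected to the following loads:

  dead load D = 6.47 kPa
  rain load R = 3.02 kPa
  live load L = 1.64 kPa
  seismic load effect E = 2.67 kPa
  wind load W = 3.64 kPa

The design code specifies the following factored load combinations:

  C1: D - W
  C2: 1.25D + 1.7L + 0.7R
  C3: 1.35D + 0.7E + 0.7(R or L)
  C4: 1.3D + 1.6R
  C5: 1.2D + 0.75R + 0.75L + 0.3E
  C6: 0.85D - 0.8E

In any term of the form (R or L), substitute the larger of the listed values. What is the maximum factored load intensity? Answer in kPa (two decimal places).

13.24 kPa

(R or L) → R = 3.02 kPa.
C1: 1.0(6.47) - 1.0(3.64) = 6.47 - 3.64 = 2.83
C2: 1.25(6.47) + 1.7(1.64) + 0.7(3.02) = 8.09 + 2.79 + 2.11 = 12.99
C3: 1.35(6.47) + 0.7(2.67) + 0.7(3.02) = 12.72
C4: 1.3(6.47) + 1.6(3.02) = 8.41 + 4.83 = 13.24
C5: 1.2(6.47) + 0.75(3.02) + 0.75(1.64) + 0.3(2.67) = 7.76 + 2.27 + 1.23 + 0.80 = 12.06
C6: 0.85(6.47) - 0.8(2.67) = 5.50 - 2.14 = 3.36
The controlling combination is 4, giving 13.24 kPa.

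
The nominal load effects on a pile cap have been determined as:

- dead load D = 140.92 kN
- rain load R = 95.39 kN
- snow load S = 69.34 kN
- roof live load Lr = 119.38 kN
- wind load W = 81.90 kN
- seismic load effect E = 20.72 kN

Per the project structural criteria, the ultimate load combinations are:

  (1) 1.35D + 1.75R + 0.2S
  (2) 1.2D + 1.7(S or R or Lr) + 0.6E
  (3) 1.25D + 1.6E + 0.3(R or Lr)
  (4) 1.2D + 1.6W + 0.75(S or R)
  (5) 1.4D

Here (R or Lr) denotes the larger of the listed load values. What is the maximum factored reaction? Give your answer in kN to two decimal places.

384.48 kN

(S or R or Lr) → Lr = 119.38 kN; (R or Lr) → Lr = 119.38 kN; (S or R) → R = 95.39 kN.
(1) 1.35(140.92) + 1.75(95.39) + 0.2(69.34) = 190.24 + 166.93 + 13.87 = 371.04
(2) 1.2(140.92) + 1.7(119.38) + 0.6(20.72) = 169.10 + 202.95 + 12.43 = 384.48
(3) 1.25(140.92) + 1.6(20.72) + 0.3(119.38) = 245.12
(4) 1.2(140.92) + 1.6(81.90) + 0.75(95.39) = 371.69
(5) 1.4(140.92) = 197.29
Combination 2 governs: V_u = 384.48 kN.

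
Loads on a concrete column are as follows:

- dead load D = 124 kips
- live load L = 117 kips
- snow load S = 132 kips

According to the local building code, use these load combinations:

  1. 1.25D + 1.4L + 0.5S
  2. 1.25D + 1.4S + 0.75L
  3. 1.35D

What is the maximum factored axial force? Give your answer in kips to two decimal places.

427.55 kips

1. 1.25(124) + 1.4(117) + 0.5(132) = 155.00 + 163.80 + 66.00 = 384.80
2. 1.25(124) + 1.4(132) + 0.75(117) = 155.00 + 184.80 + 87.75 = 427.55
3. 1.35(124) = 167.40
Maximum is from combination 2.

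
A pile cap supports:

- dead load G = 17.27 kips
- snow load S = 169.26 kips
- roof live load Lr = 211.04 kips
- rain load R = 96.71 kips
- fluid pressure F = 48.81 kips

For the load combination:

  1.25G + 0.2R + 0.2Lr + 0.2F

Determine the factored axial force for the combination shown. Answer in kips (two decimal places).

1.25(17.27) + 0.2(96.71) + 0.2(211.04) + 0.2(48.81) = 21.59 + 19.34 + 42.21 + 9.76 = 92.90
P_u = 92.90 kips.

92.90 kips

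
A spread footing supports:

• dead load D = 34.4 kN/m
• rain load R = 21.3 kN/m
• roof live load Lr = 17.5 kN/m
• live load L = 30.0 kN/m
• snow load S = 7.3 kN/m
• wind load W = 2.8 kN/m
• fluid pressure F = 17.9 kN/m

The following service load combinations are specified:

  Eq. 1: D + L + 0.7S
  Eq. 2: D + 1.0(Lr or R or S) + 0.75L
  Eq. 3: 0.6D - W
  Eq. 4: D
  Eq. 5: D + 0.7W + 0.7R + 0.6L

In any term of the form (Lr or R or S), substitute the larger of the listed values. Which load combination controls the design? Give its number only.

Combination 2

(Lr or R or S) → R = 21.3 kN/m.
Eq. 1: 1.0(34.4) + 1.0(30.0) + 0.7(7.3) = 34.40 + 30.00 + 5.11 = 69.51
Eq. 2: 1.0(34.4) + 1.0(21.3) + 0.75(30.0) = 34.40 + 21.30 + 22.50 = 78.20
Eq. 3: 0.6(34.4) - 1.0(2.8) = 20.64 - 2.80 = 17.84
Eq. 4: 1.0(34.4) = 34.40
Eq. 5: 1.0(34.4) + 0.7(2.8) + 0.7(21.3) + 0.6(30.0) = 34.40 + 1.96 + 14.91 + 18.00 = 69.27
The largest value is 78.20 kN/m from combination 2.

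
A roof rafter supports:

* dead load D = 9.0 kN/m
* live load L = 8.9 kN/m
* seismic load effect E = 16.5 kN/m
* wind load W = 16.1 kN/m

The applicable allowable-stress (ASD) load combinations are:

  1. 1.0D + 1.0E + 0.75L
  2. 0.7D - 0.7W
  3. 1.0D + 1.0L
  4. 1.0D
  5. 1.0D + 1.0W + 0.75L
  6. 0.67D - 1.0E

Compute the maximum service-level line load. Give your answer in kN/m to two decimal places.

1. 1.0(9.0) + 1.0(16.5) + 0.75(8.9) = 9.00 + 16.50 + 6.68 = 32.18
2. 0.7(9.0) - 0.7(16.1) = 6.30 - 11.27 = -4.97
3. 1.0(9.0) + 1.0(8.9) = 9.00 + 8.90 = 17.90
4. 1.0(9.0) = 9.00
5. 1.0(9.0) + 1.0(16.1) + 0.75(8.9) = 9.00 + 16.10 + 6.68 = 31.78
6. 0.67(9.0) - 1.0(16.5) = 6.03 - 16.50 = -10.47
The controlling combination is 1, giving 32.18 kN/m.

32.18 kN/m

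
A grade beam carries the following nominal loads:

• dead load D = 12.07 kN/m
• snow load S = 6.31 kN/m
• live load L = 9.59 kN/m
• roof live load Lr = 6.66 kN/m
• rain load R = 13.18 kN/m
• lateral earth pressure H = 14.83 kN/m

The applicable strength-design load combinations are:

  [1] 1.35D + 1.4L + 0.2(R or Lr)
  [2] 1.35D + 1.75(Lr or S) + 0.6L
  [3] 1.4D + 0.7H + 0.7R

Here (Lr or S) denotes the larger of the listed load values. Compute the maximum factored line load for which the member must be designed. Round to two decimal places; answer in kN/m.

36.51 kN/m

(R or Lr) → R = 13.18 kN/m; (Lr or S) → Lr = 6.66 kN/m.
[1] 1.35(12.07) + 1.4(9.59) + 0.2(13.18) = 16.29 + 13.43 + 2.64 = 32.36
[2] 1.35(12.07) + 1.75(6.66) + 0.6(9.59) = 16.29 + 11.66 + 5.75 = 33.70
[3] 1.4(12.07) + 0.7(14.83) + 0.7(13.18) = 16.90 + 10.38 + 9.23 = 36.51
The controlling combination is 3, giving 36.51 kN/m.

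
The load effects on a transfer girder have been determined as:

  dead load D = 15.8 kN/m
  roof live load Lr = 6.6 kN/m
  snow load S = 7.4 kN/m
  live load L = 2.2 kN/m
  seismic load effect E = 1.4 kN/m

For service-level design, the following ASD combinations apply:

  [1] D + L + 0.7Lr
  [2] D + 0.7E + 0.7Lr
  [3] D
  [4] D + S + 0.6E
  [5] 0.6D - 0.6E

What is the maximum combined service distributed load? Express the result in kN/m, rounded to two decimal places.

24.04 kN/m

[1] 1.0(15.8) + 1.0(2.2) + 0.7(6.6) = 15.80 + 2.20 + 4.62 = 22.62
[2] 1.0(15.8) + 0.7(1.4) + 0.7(6.6) = 15.80 + 0.98 + 4.62 = 21.40
[3] 1.0(15.8) = 15.80
[4] 1.0(15.8) + 1.0(7.4) + 0.6(1.4) = 15.80 + 7.40 + 0.84 = 24.04
[5] 0.6(15.8) - 0.6(1.4) = 9.48 - 0.84 = 8.64
Maximum is from combination 4.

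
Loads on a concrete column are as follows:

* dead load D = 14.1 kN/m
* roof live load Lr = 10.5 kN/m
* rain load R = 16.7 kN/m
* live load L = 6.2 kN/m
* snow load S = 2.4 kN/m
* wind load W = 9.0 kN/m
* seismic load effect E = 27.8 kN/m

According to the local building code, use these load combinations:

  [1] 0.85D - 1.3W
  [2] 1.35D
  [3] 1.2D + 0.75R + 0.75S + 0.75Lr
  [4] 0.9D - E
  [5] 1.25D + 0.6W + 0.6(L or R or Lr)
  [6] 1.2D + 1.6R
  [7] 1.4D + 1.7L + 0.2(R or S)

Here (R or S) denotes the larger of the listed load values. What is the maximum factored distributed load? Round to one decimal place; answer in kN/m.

43.6 kN/m

(L or R or Lr) → R = 16.7 kN/m; (R or S) → R = 16.7 kN/m.
[1] 0.85(14.1) - 1.3(9.0) = 0.3
[2] 1.35(14.1) = 19.0
[3] 1.2(14.1) + 0.75(16.7) + 0.75(2.4) + 0.75(10.5) = 39.1
[4] 0.9(14.1) - 1.0(27.8) = -15.1
[5] 1.25(14.1) + 0.6(9.0) + 0.6(16.7) = 33.0
[6] 1.2(14.1) + 1.6(16.7) = 43.6
[7] 1.4(14.1) + 1.7(6.2) + 0.2(16.7) = 33.6
The controlling combination is 6, giving 43.6 kN/m.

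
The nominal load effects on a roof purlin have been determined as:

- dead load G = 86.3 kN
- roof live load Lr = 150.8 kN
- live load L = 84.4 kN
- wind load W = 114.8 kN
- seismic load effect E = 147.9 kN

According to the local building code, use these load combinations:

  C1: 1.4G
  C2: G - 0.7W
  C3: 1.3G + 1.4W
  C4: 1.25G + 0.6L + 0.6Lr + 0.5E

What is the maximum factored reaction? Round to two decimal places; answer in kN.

322.95 kN

C1: 1.4(86.3) = 120.82
C2: 1.0(86.3) - 0.7(114.8) = 5.94
C3: 1.3(86.3) + 1.4(114.8) = 272.91
C4: 1.25(86.3) + 0.6(84.4) + 0.6(150.8) + 0.5(147.9) = 322.95
The controlling combination is 4, giving 322.95 kN.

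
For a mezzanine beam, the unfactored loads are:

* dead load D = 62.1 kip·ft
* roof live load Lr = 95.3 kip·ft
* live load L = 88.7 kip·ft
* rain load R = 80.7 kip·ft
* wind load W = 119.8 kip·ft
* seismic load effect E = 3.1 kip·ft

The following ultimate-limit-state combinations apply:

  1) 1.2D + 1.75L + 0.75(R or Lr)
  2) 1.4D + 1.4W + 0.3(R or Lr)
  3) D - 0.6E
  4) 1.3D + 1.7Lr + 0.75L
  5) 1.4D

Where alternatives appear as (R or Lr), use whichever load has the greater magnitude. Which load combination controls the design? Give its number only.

(R or Lr) → Lr = 95.3 kip·ft.
1) 1.2(62.1) + 1.75(88.7) + 0.75(95.3) = 301.22
2) 1.4(62.1) + 1.4(119.8) + 0.3(95.3) = 86.94 + 167.72 + 28.59 = 283.25
3) 1.0(62.1) - 0.6(3.1) = 62.10 - 1.86 = 60.24
4) 1.3(62.1) + 1.7(95.3) + 0.75(88.7) = 80.73 + 162.01 + 66.53 = 309.27
5) 1.4(62.1) = 86.94
The largest value is 309.27 kip·ft from combination 4.

Combination 4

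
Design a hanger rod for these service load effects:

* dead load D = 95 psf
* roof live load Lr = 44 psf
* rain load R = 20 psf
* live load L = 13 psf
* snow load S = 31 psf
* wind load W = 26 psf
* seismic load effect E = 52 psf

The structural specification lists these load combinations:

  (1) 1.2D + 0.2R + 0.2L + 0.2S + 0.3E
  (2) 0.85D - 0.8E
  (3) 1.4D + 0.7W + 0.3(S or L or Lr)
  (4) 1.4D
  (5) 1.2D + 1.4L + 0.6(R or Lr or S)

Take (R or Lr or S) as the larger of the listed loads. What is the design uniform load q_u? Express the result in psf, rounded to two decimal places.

164.40 psf

(S or L or Lr) → Lr = 44 psf; (R or Lr or S) → Lr = 44 psf.
(1) 1.2(95) + 0.2(20) + 0.2(13) + 0.2(31) + 0.3(52) = 142.40
(2) 0.85(95) - 0.8(52) = 39.15
(3) 1.4(95) + 0.7(26) + 0.3(44) = 164.40
(4) 1.4(95) = 133.00
(5) 1.2(95) + 1.4(13) + 0.6(44) = 158.60
Maximum is from combination 3.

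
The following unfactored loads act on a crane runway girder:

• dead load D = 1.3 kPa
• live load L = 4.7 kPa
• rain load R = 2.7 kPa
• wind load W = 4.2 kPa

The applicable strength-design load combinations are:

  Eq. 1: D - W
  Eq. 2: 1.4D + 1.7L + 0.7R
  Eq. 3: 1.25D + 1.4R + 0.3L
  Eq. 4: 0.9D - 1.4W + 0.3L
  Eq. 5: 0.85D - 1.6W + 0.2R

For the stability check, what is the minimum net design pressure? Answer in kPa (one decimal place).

Eq. 1: 1.0(1.3) - 1.0(4.2) = 1.3 - 4.2 = -2.9
Eq. 2: 1.4(1.3) + 1.7(4.7) + 0.7(2.7) = 1.8 + 8.0 + 1.9 = 11.7
Eq. 3: 1.25(1.3) + 1.4(2.7) + 0.3(4.7) = 1.6 + 3.8 + 1.4 = 6.8
Eq. 4: 0.9(1.3) - 1.4(4.2) + 0.3(4.7) = 1.2 - 5.9 + 1.4 = -3.3
Eq. 5: 0.85(1.3) - 1.6(4.2) + 0.2(2.7) = 1.1 - 6.7 + 0.5 = -5.1
Combination 5 gives the minimum: -5.1 kPa.

-5.1 kPa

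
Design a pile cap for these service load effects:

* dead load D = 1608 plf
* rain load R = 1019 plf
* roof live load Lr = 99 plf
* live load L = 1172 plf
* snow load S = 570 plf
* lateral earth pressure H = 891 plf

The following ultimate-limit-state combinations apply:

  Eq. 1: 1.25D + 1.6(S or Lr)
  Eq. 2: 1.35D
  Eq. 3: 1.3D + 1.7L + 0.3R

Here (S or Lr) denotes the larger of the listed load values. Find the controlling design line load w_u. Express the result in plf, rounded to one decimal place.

4388.5 plf

(S or Lr) → S = 570 plf.
Eq. 1: 1.25(1608) + 1.6(570) = 2010.0 + 912.0 = 2922.0
Eq. 2: 1.35(1608) = 2170.8
Eq. 3: 1.3(1608) + 1.7(1172) + 0.3(1019) = 2090.4 + 1992.4 + 305.7 = 4388.5
Combination 3 governs: w_u = 4388.5 plf.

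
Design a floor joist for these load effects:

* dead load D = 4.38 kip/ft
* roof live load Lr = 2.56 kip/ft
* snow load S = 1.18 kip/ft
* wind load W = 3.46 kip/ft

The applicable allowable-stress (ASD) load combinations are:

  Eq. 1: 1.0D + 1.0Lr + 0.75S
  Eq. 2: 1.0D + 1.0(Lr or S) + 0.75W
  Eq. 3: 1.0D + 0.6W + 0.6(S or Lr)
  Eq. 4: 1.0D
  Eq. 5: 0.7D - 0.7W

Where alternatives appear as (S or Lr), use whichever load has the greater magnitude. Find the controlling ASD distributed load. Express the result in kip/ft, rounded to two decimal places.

(Lr or S) → Lr = 2.56 kip/ft; (S or Lr) → Lr = 2.56 kip/ft.
Eq. 1: 1.0(4.38) + 1.0(2.56) + 0.75(1.18) = 4.38 + 2.56 + 0.89 = 7.83
Eq. 2: 1.0(4.38) + 1.0(2.56) + 0.75(3.46) = 4.38 + 2.56 + 2.60 = 9.54
Eq. 3: 1.0(4.38) + 0.6(3.46) + 0.6(2.56) = 7.99
Eq. 4: 1.0(4.38) = 4.38
Eq. 5: 0.7(4.38) - 0.7(3.46) = 0.64
The controlling combination is 2, giving 9.54 kip/ft.

9.54 kip/ft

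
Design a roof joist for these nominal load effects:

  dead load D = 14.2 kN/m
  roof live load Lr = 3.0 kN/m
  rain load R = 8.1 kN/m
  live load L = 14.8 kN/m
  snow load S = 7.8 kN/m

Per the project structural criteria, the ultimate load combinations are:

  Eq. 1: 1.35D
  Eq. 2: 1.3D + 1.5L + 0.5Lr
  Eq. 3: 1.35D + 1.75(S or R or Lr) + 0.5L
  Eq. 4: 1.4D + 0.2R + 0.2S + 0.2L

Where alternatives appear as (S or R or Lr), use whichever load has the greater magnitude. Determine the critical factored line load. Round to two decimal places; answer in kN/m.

42.16 kN/m

(S or R or Lr) → R = 8.1 kN/m.
Eq. 1: 1.35(14.2) = 19.17
Eq. 2: 1.3(14.2) + 1.5(14.8) + 0.5(3.0) = 42.16
Eq. 3: 1.35(14.2) + 1.75(8.1) + 0.5(14.8) = 40.75
Eq. 4: 1.4(14.2) + 0.2(8.1) + 0.2(7.8) + 0.2(14.8) = 26.02
Combination 2 governs: w_u = 42.16 kN/m.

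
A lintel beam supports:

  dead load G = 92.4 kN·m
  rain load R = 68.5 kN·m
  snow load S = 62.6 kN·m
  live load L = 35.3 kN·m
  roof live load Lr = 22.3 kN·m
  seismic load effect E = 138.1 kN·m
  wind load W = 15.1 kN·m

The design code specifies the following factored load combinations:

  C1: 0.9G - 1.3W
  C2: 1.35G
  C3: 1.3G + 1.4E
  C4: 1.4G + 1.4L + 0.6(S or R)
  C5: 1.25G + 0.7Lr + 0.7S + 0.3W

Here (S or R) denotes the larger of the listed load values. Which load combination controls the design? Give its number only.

(S or R) → R = 68.5 kN·m.
C1: 0.9(92.4) - 1.3(15.1) = 63.53
C2: 1.35(92.4) = 124.74
C3: 1.3(92.4) + 1.4(138.1) = 313.46
C4: 1.4(92.4) + 1.4(35.3) + 0.6(68.5) = 219.88
C5: 1.25(92.4) + 0.7(22.3) + 0.7(62.6) + 0.3(15.1) = 179.46
The largest value is 313.46 kN·m from combination 3.

Combination 3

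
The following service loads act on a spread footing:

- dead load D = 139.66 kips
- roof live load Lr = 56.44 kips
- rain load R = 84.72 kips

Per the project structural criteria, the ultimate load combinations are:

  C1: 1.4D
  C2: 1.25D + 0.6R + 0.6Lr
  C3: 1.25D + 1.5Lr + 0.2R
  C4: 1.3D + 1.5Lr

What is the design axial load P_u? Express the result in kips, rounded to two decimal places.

276.18 kips

C1: 1.4(139.66) = 195.52
C2: 1.25(139.66) + 0.6(84.72) + 0.6(56.44) = 174.58 + 50.83 + 33.86 = 259.27
C3: 1.25(139.66) + 1.5(56.44) + 0.2(84.72) = 174.58 + 84.66 + 16.94 = 276.18
C4: 1.3(139.66) + 1.5(56.44) = 181.56 + 84.66 = 266.22
Maximum is from combination 3.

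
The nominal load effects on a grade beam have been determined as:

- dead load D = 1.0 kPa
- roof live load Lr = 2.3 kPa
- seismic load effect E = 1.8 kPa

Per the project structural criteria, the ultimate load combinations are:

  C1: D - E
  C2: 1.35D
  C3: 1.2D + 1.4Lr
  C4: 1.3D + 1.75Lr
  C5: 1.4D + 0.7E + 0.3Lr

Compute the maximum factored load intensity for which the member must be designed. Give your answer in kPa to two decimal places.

5.33 kPa

C1: 1.0(1.0) - 1.0(1.8) = -0.80
C2: 1.35(1.0) = 1.35
C3: 1.2(1.0) + 1.4(2.3) = 4.42
C4: 1.3(1.0) + 1.75(2.3) = 5.33
C5: 1.4(1.0) + 0.7(1.8) + 0.3(2.3) = 3.35
Combination 4 governs: q_u = 5.33 kPa.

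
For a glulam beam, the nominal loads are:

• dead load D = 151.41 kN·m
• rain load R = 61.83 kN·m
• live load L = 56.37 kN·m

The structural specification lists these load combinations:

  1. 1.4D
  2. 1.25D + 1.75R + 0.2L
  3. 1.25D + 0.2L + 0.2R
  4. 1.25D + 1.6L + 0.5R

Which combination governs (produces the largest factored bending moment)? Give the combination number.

1. 1.4(151.41) = 211.97
2. 1.25(151.41) + 1.75(61.83) + 0.2(56.37) = 308.74
3. 1.25(151.41) + 0.2(56.37) + 0.2(61.83) = 189.26 + 11.27 + 12.37 = 212.90
4. 1.25(151.41) + 1.6(56.37) + 0.5(61.83) = 189.26 + 90.19 + 30.92 = 310.37
The largest value is 310.37 kN·m from combination 4.

Combination 4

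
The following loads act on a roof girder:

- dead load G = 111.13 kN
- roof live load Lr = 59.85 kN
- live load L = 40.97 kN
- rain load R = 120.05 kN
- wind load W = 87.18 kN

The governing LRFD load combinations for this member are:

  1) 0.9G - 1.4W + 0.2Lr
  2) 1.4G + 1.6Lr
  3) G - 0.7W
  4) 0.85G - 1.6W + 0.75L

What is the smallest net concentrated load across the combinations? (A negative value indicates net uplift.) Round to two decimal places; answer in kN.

-14.30 kN

1) 0.9(111.13) - 1.4(87.18) + 0.2(59.85) = -10.07
2) 1.4(111.13) + 1.6(59.85) = 155.58 + 95.76 = 251.34
3) 1.0(111.13) - 0.7(87.18) = 111.13 - 61.03 = 50.10
4) 0.85(111.13) - 1.6(87.18) + 0.75(40.97) = 94.46 - 139.49 + 30.73 = -14.30
Combination 4 gives the minimum: -14.30 kN.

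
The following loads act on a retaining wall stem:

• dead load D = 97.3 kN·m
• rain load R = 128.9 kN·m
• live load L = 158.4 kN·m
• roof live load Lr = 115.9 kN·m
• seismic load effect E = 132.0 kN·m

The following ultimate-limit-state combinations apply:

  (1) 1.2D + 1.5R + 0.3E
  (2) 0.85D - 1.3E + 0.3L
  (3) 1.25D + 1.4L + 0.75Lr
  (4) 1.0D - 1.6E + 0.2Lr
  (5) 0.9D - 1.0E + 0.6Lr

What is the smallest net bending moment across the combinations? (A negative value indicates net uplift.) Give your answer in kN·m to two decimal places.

(1) 1.2(97.3) + 1.5(128.9) + 0.3(132.0) = 116.76 + 193.35 + 39.60 = 349.71
(2) 0.85(97.3) - 1.3(132.0) + 0.3(158.4) = -41.38
(3) 1.25(97.3) + 1.4(158.4) + 0.75(115.9) = 430.31
(4) 1.0(97.3) - 1.6(132.0) + 0.2(115.9) = 97.30 - 211.20 + 23.18 = -90.72
(5) 0.9(97.3) - 1.0(132.0) + 0.6(115.9) = 87.57 - 132.00 + 69.54 = 25.11
Combination 4 gives the minimum: -90.72 kN·m.

-90.72 kN·m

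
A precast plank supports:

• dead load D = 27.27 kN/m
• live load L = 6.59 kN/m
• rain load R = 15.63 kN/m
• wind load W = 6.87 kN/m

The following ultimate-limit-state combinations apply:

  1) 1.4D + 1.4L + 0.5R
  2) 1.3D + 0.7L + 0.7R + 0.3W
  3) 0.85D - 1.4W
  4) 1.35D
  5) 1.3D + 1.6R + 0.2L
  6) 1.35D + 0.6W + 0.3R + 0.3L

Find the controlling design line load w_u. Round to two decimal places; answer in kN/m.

61.78 kN/m

1) 1.4(27.27) + 1.4(6.59) + 0.5(15.63) = 55.22
2) 1.3(27.27) + 0.7(6.59) + 0.7(15.63) + 0.3(6.87) = 53.07
3) 0.85(27.27) - 1.4(6.87) = 23.18 - 9.62 = 13.56
4) 1.35(27.27) = 36.81
5) 1.3(27.27) + 1.6(15.63) + 0.2(6.59) = 35.45 + 25.01 + 1.32 = 61.78
6) 1.35(27.27) + 0.6(6.87) + 0.3(15.63) + 0.3(6.59) = 36.81 + 4.12 + 4.69 + 1.98 = 47.60
Combination 5 governs: w_u = 61.78 kN/m.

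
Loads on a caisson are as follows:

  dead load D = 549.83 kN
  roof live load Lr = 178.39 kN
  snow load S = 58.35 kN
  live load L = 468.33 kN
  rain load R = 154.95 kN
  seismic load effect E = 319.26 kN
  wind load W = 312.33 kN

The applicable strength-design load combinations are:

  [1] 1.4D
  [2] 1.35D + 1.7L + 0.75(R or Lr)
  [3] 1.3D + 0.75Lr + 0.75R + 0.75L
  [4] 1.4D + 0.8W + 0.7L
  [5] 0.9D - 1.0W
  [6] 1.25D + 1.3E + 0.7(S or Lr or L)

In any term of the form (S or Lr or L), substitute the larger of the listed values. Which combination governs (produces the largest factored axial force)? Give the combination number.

(R or Lr) → Lr = 178.39 kN; (S or Lr or L) → L = 468.33 kN.
[1] 1.4(549.83) = 769.76
[2] 1.35(549.83) + 1.7(468.33) + 0.75(178.39) = 742.27 + 796.16 + 133.79 = 1672.22
[3] 1.3(549.83) + 0.75(178.39) + 0.75(154.95) + 0.75(468.33) = 714.78 + 133.79 + 116.21 + 351.25 = 1316.03
[4] 1.4(549.83) + 0.8(312.33) + 0.7(468.33) = 1347.46
[5] 0.9(549.83) - 1.0(312.33) = 494.85 - 312.33 = 182.52
[6] 1.25(549.83) + 1.3(319.26) + 0.7(468.33) = 687.29 + 415.04 + 327.83 = 1430.16
The largest value is 1672.22 kN from combination 2.

Combination 2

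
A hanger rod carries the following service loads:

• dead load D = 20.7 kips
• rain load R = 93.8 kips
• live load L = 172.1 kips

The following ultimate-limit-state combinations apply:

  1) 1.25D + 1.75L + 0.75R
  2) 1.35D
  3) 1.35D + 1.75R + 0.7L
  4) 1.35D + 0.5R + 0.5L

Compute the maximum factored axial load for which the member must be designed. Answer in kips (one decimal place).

1) 1.25(20.7) + 1.75(172.1) + 0.75(93.8) = 397.4
2) 1.35(20.7) = 27.9
3) 1.35(20.7) + 1.75(93.8) + 0.7(172.1) = 27.9 + 164.2 + 120.5 = 312.6
4) 1.35(20.7) + 0.5(93.8) + 0.5(172.1) = 27.9 + 46.9 + 86.1 = 160.9
Maximum is from combination 1.

397.4 kips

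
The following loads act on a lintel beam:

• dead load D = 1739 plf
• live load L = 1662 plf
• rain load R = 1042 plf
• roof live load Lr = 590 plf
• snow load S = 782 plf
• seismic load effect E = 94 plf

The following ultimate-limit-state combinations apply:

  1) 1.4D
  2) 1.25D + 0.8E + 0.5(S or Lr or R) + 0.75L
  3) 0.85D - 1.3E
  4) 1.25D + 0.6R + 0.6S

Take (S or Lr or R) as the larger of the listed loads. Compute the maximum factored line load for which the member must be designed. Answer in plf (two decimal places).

4016.45 plf

(S or Lr or R) → R = 1042 plf.
1) 1.4(1739) = 2434.60
2) 1.25(1739) + 0.8(94) + 0.5(1042) + 0.75(1662) = 2173.75 + 75.20 + 521.00 + 1246.50 = 4016.45
3) 0.85(1739) - 1.3(94) = 1478.15 - 122.20 = 1355.95
4) 1.25(1739) + 0.6(1042) + 0.6(782) = 2173.75 + 625.20 + 469.20 = 3268.15
Maximum is from combination 2.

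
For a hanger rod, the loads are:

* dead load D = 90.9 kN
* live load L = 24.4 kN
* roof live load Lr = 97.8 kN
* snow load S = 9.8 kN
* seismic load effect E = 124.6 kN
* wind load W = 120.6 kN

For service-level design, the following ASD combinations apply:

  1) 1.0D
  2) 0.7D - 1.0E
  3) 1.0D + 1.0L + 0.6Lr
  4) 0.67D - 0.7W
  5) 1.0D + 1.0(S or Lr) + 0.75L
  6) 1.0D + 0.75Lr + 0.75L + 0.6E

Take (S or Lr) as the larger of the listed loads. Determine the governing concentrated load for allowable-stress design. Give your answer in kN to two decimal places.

(S or Lr) → Lr = 97.8 kN.
1) 1.0(90.9) = 90.90
2) 0.7(90.9) - 1.0(124.6) = 63.63 - 124.60 = -60.97
3) 1.0(90.9) + 1.0(24.4) + 0.6(97.8) = 90.90 + 24.40 + 58.68 = 173.98
4) 0.67(90.9) - 0.7(120.6) = 60.90 - 84.42 = -23.52
5) 1.0(90.9) + 1.0(97.8) + 0.75(24.4) = 90.90 + 97.80 + 18.30 = 207.00
6) 1.0(90.9) + 0.75(97.8) + 0.75(24.4) + 0.6(124.6) = 90.90 + 73.35 + 18.30 + 74.76 = 257.31
The controlling combination is 6, giving 257.31 kN.

257.31 kN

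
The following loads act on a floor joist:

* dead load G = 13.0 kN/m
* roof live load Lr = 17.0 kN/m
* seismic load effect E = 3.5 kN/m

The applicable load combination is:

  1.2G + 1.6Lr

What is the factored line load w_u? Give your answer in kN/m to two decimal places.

1.2(13.0) + 1.6(17.0) = 15.60 + 27.20 = 42.80
w_u = 42.80 kN/m.

42.80 kN/m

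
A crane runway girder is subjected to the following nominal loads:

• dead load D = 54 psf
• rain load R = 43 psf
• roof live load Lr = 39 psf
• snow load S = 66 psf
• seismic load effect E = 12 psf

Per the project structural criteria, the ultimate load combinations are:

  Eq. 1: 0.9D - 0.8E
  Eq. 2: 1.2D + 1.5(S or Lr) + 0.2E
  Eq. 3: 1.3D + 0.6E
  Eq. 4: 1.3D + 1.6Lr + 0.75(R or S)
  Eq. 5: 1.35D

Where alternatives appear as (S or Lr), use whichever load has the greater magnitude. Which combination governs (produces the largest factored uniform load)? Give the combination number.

(S or Lr) → S = 66 psf; (R or S) → S = 66 psf.
Eq. 1: 0.9(54) - 0.8(12) = 48.60 - 9.60 = 39.00
Eq. 2: 1.2(54) + 1.5(66) + 0.2(12) = 64.80 + 99.00 + 2.40 = 166.20
Eq. 3: 1.3(54) + 0.6(12) = 70.20 + 7.20 = 77.40
Eq. 4: 1.3(54) + 1.6(39) + 0.75(66) = 70.20 + 62.40 + 49.50 = 182.10
Eq. 5: 1.35(54) = 72.90
The largest value is 182.10 psf from combination 4.

Combination 4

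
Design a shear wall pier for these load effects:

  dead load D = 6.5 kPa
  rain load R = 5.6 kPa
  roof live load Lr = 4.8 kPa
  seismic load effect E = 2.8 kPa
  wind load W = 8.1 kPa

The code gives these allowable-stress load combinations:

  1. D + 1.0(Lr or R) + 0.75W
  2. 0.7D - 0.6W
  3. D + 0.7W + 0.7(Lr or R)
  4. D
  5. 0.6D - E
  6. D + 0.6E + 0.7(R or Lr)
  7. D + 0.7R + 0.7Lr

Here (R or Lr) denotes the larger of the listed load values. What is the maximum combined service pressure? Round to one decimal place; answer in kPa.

18.2 kPa

(Lr or R) → R = 5.6 kPa; (R or Lr) → R = 5.6 kPa.
1. 1.0(6.5) + 1.0(5.6) + 0.75(8.1) = 18.2
2. 0.7(6.5) - 0.6(8.1) = -0.3
3. 1.0(6.5) + 0.7(8.1) + 0.7(5.6) = 16.1
4. 1.0(6.5) = 6.5
5. 0.6(6.5) - 1.0(2.8) = 1.1
6. 1.0(6.5) + 0.6(2.8) + 0.7(5.6) = 12.1
7. 1.0(6.5) + 0.7(5.6) + 0.7(4.8) = 13.8
Combination 1 governs: p = 18.2 kPa.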